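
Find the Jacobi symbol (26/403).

0

(26/403)
  = -(13/403)    [403 ≡ 3 mod 8 ⇒ (2/403) = -1]
  = -(403/13)    [QR: 13 ≡ 1 mod 4, sign kept]
  = -(0/13)    [403 ≡ 0 mod 13]
  = 0    [numerator 0, gcd > 1]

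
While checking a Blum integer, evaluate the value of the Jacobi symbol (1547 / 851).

1

(1547 / 851)
  = (696 / 851)    [1547 ≡ 696 mod 851]
  = -(87 / 851)    [851 ≡ 3 mod 8 ⇒ (2 / 851)^3 = -1]
  = (851 / 87)    [QR: both ≡ 3 mod 4, sign flips]
  = (68 / 87)    [851 ≡ 68 mod 87]
  = (17 / 87)    [87 ≡ 7 mod 8 ⇒ (2 / 87)^2 = +1]
  = (87 / 17)    [QR: 17 ≡ 1 mod 4, sign kept]
  = (2 / 17)    [87 ≡ 2 mod 17]
  = (1 / 17)    [17 ≡ 1 mod 8 ⇒ (2 / 17) = +1]
  = 1    [(1 / 17) = 1]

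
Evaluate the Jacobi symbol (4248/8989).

-1

(4248/8989)
  = -(531/8989)    [8989 ≡ 5 mod 8 ⇒ (2/8989)^3 = -1]
  = -(8989/531)    [QR: 8989 ≡ 1 mod 4, sign kept]
  = -(493/531)    [8989 ≡ 493 mod 531]
  = -(531/493)    [QR: 493 ≡ 1 mod 4, sign kept]
  = -(38/493)    [531 ≡ 38 mod 493]
  = (19/493)    [493 ≡ 5 mod 8 ⇒ (2/493) = -1]
  = (493/19)    [QR: 493 ≡ 1 mod 4, sign kept]
  = (18/19)    [493 ≡ 18 mod 19]
  = -(9/19)    [19 ≡ 3 mod 8 ⇒ (2/19) = -1]
  = -(19/9)    [QR: 9 ≡ 1 mod 4, sign kept]
  = -(1/9)    [19 ≡ 1 mod 9]
  = -1    [(1/9) = 1]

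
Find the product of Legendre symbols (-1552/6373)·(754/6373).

1

By multiplicativity, (-1552·754/6373) = (-1552/6373)·(754/6373).
First factor (-1552/6373):
Pull out -1: (-1552/6373) = (-1/6373)·(1552/6373). Since 6373 ≡ 1 (mod 4), (-1/6373) = +1. Now have (1552/6373).
Factor out 2: 1552 = 2^4·97. Since 6373 ≡ 5 (mod 8), (2/6373) = -1, and (2/6373)^4 = +1. Now have (97/6373).
97 ≡ 1 (mod 4), so quadratic reciprocity gives (97/6373) = (6373/97). Reduce: 6373 ≡ 68 (mod 97). Now have (68/97).
Factor out 2: 68 = 2^2·17. Since 97 ≡ 1 (mod 8), (2/97) = +1, and (2/97)^2 = +1. Now have (17/97).
17 ≡ 1 (mod 4), so quadratic reciprocity gives (17/97) = (97/17). Reduce: 97 ≡ 12 (mod 17). Now have (12/17).
Factor out 2: 12 = 2^2·3. Since 17 ≡ 1 (mod 8), (2/17) = +1, and (2/17)^2 = +1. Now have (3/17).
17 ≡ 1 (mod 4), so quadratic reciprocity gives (3/17) = (17/3). Reduce: 17 ≡ 2 (mod 3). Now have (2/3).
Factor out 2: 2 = 2. Since 3 ≡ 3 (mod 8), (2/3) = -1. Now have -(1/3).
(1/3) = 1. Collecting the sign factors: -1.
Second factor (754/6373):
Factor out 2: 754 = 2·377. Since 6373 ≡ 5 (mod 8), (2/6373) = -1. Now have -(377/6373).
377 ≡ 1 (mod 4), so quadratic reciprocity gives (377/6373) = (6373/377). Reduce: 6373 ≡ 341 (mod 377). Now have -(341/377).
341 ≡ 1 (mod 4), so quadratic reciprocity gives (341/377) = (377/341). Reduce: 377 ≡ 36 (mod 341). Now have -(36/341).
Factor out 2: 36 = 2^2·9. Since 341 ≡ 5 (mod 8), (2/341) = -1, and (2/341)^2 = +1. Now have -(9/341).
9 ≡ 1 (mod 4), so quadratic reciprocity gives (9/341) = (341/9). Reduce: 341 ≡ 8 (mod 9). Now have -(8/9).
Factor out 2: 8 = 2^3. Since 9 ≡ 1 (mod 8), (2/9) = +1, and (2/9)^3 = +1. Now have -(1/9).
(1/9) = 1. Collecting the sign factors: -1.
Product: (-1)·(-1) = 1.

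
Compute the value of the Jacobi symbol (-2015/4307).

1

(-2015/4307)
  = -(2015/4307)    [4307 ≡ 3 mod 4 ⇒ (-1/4307) = -1]
  = (4307/2015)    [QR: both ≡ 3 mod 4, sign flips]
  = (277/2015)    [4307 ≡ 277 mod 2015]
  = (2015/277)    [QR: 277 ≡ 1 mod 4, sign kept]
  = (76/277)    [2015 ≡ 76 mod 277]
  = (19/277)    [277 ≡ 5 mod 8 ⇒ (2/277)^2 = +1]
  = (277/19)    [QR: 277 ≡ 1 mod 4, sign kept]
  = (11/19)    [277 ≡ 11 mod 19]
  = -(19/11)    [QR: both ≡ 3 mod 4, sign flips]
  = -(8/11)    [19 ≡ 8 mod 11]
  = (1/11)    [11 ≡ 3 mod 8 ⇒ (2/11)^3 = -1]
  = 1    [(1/11) = 1]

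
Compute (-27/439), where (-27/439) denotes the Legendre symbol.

1

Pull out -1: (-27/439) = (-1/439)·(27/439). Since 439 ≡ 3 (mod 4), (-1/439) = -1. Now have -(27/439).
Both 27 ≡ 3 and 439 ≡ 3 (mod 4), so reciprocity gives (27/439) = -(439/27). Reduce: 439 ≡ 7 (mod 27). Now have (7/27).
Both 7 ≡ 3 and 27 ≡ 3 (mod 4), so reciprocity gives (7/27) = -(27/7). Reduce: 27 ≡ 6 (mod 7). Now have -(6/7).
Factor out 2: 6 = 2·3. Since 7 ≡ 7 (mod 8), (2/7) = +1. Now have -(3/7).
Both 3 ≡ 3 and 7 ≡ 3 (mod 4), so reciprocity gives (3/7) = -(7/3). Reduce: 7 ≡ 1 (mod 3). Now have (1/3).
(1/3) = 1. Collecting the sign factors: 1.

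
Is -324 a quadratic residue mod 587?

no

(-324/587)
  = (263/587)    [-324 ≡ 263 mod 587]
  = -(587/263)    [QR: both ≡ 3 mod 4, sign flips]
  = -(61/263)    [587 ≡ 61 mod 263]
  = -(263/61)    [QR: 61 ≡ 1 mod 4, sign kept]
  = -(19/61)    [263 ≡ 19 mod 61]
  = -(61/19)    [QR: 61 ≡ 1 mod 4, sign kept]
  = -(4/19)    [61 ≡ 4 mod 19]
  = -(1/19)    [19 ≡ 3 mod 8 ⇒ (2/19)^2 = +1]
  = -1    [(1/19) = 1]
The Legendre symbol is -1, so x^2 ≡ -324 (mod 587) has no solution.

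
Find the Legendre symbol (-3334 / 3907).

Reduce the numerator: -3334 ≡ 573 (mod 3907), so (-3334 / 3907) = (573 / 3907).
573 ≡ 1 (mod 4), so quadratic reciprocity gives (573 / 3907) = (3907 / 573). Reduce: 3907 ≡ 469 (mod 573). Now have (469 / 573).
469 ≡ 1 (mod 4), so quadratic reciprocity gives (469 / 573) = (573 / 469). Reduce: 573 ≡ 104 (mod 469). Now have (104 / 469).
Factor out 2: 104 = 2^3·13. Since 469 ≡ 5 (mod 8), (2 / 469) = -1, and (2 / 469)^3 = -1. Now have -(13 / 469).
13 ≡ 1 (mod 4), so quadratic reciprocity gives (13 / 469) = (469 / 13). Reduce: 469 ≡ 1 (mod 13). Now have -(1 / 13).
(1 / 13) = 1. Collecting the sign factors: -1.

-1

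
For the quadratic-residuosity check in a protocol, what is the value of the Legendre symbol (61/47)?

Reduce the numerator: 61 ≡ 14 (mod 47), so (61/47) = (14/47).
Factor out 2: 14 = 2·7. Since 47 ≡ 7 (mod 8), (2/47) = +1. Now have (7/47).
Both 7 ≡ 3 and 47 ≡ 3 (mod 4), so reciprocity gives (7/47) = -(47/7). Reduce: 47 ≡ 5 (mod 7). Now have -(5/7).
5 ≡ 1 (mod 4), so quadratic reciprocity gives (5/7) = (7/5). Reduce: 7 ≡ 2 (mod 5). Now have -(2/5).
Factor out 2: 2 = 2. Since 5 ≡ 5 (mod 8), (2/5) = -1. Now have (1/5).
(1/5) = 1. Collecting the sign factors: 1.

1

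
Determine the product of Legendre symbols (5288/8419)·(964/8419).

By multiplicativity, (5288·964/8419) = (5288/8419)·(964/8419).
First factor (5288/8419):
Factor out 2: 5288 = 2^3·661. Since 8419 ≡ 3 (mod 8), (2/8419) = -1, and (2/8419)^3 = -1. Now have -(661/8419).
661 ≡ 1 (mod 4), so quadratic reciprocity gives (661/8419) = (8419/661). Reduce: 8419 ≡ 487 (mod 661). Now have -(487/661).
661 ≡ 1 (mod 4), so quadratic reciprocity gives (487/661) = (661/487). Reduce: 661 ≡ 174 (mod 487). Now have -(174/487).
Factor out 2: 174 = 2·87. Since 487 ≡ 7 (mod 8), (2/487) = +1. Now have -(87/487).
Both 87 ≡ 3 and 487 ≡ 3 (mod 4), so reciprocity gives (87/487) = -(487/87). Reduce: 487 ≡ 52 (mod 87). Now have (52/87).
Factor out 2: 52 = 2^2·13. Since 87 ≡ 7 (mod 8), (2/87) = +1, and (2/87)^2 = +1. Now have (13/87).
13 ≡ 1 (mod 4), so quadratic reciprocity gives (13/87) = (87/13). Reduce: 87 ≡ 9 (mod 13). Now have (9/13).
9 ≡ 1 (mod 4), so quadratic reciprocity gives (9/13) = (13/9). Reduce: 13 ≡ 4 (mod 9). Now have (4/9).
Factor out 2: 4 = 2^2. Since 9 ≡ 1 (mod 8), (2/9) = +1, and (2/9)^2 = +1. Now have (1/9).
(1/9) = 1. Collecting the sign factors: 1.
Second factor (964/8419):
Factor out 2: 964 = 2^2·241. Since 8419 ≡ 3 (mod 8), (2/8419) = -1, and (2/8419)^2 = +1. Now have (241/8419).
241 ≡ 1 (mod 4), so quadratic reciprocity gives (241/8419) = (8419/241). Reduce: 8419 ≡ 225 (mod 241). Now have (225/241).
225 ≡ 1 (mod 4), so quadratic reciprocity gives (225/241) = (241/225). Reduce: 241 ≡ 16 (mod 225). Now have (16/225).
Factor out 2: 16 = 2^4. Since 225 ≡ 1 (mod 8), (2/225) = +1, and (2/225)^4 = +1. Now have (1/225).
(1/225) = 1. Collecting the sign factors: 1.
Product: (1)·(1) = 1.

1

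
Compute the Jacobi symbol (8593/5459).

-1

Reduce the numerator: 8593 ≡ 3134 (mod 5459), so (8593/5459) = (3134/5459).
Factor out 2: 3134 = 2·1567. Since 5459 ≡ 3 (mod 8), (2/5459) = -1. Now have -(1567/5459).
Both 1567 ≡ 3 and 5459 ≡ 3 (mod 4), so reciprocity gives (1567/5459) = -(5459/1567). Reduce: 5459 ≡ 758 (mod 1567). Now have (758/1567).
Factor out 2: 758 = 2·379. Since 1567 ≡ 7 (mod 8), (2/1567) = +1. Now have (379/1567).
Both 379 ≡ 3 and 1567 ≡ 3 (mod 4), so reciprocity gives (379/1567) = -(1567/379). Reduce: 1567 ≡ 51 (mod 379). Now have -(51/379).
Both 51 ≡ 3 and 379 ≡ 3 (mod 4), so reciprocity gives (51/379) = -(379/51). Reduce: 379 ≡ 22 (mod 51). Now have (22/51).
Factor out 2: 22 = 2·11. Since 51 ≡ 3 (mod 8), (2/51) = -1. Now have -(11/51).
Both 11 ≡ 3 and 51 ≡ 3 (mod 4), so reciprocity gives (11/51) = -(51/11). Reduce: 51 ≡ 7 (mod 11). Now have (7/11).
Both 7 ≡ 3 and 11 ≡ 3 (mod 4), so reciprocity gives (7/11) = -(11/7). Reduce: 11 ≡ 4 (mod 7). Now have -(4/7).
Factor out 2: 4 = 2^2. Since 7 ≡ 7 (mod 8), (2/7) = +1, and (2/7)^2 = +1. Now have -(1/7).
(1/7) = 1. Collecting the sign factors: -1.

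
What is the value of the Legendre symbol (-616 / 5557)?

-1

Pull out -1: (-616 / 5557) = (-1 / 5557)·(616 / 5557). Since 5557 ≡ 1 (mod 4), (-1 / 5557) = +1. Now have (616 / 5557).
Factor out 2: 616 = 2^3·77. Since 5557 ≡ 5 (mod 8), (2 / 5557) = -1, and (2 / 5557)^3 = -1. Now have -(77 / 5557).
77 ≡ 1 (mod 4), so quadratic reciprocity gives (77 / 5557) = (5557 / 77). Reduce: 5557 ≡ 13 (mod 77). Now have -(13 / 77).
13 ≡ 1 (mod 4), so quadratic reciprocity gives (13 / 77) = (77 / 13). Reduce: 77 ≡ 12 (mod 13). Now have -(12 / 13).
Factor out 2: 12 = 2^2·3. Since 13 ≡ 5 (mod 8), (2 / 13) = -1, and (2 / 13)^2 = +1. Now have -(3 / 13).
13 ≡ 1 (mod 4), so quadratic reciprocity gives (3 / 13) = (13 / 3). Reduce: 13 ≡ 1 (mod 3). Now have -(1 / 3).
(1 / 3) = 1. Collecting the sign factors: -1.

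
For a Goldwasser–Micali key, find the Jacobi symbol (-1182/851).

1

(-1182/851)
  = (520/851)    [-1182 ≡ 520 mod 851]
  = -(65/851)    [851 ≡ 3 mod 8 ⇒ (2/851)^3 = -1]
  = -(851/65)    [QR: 65 ≡ 1 mod 4, sign kept]
  = -(6/65)    [851 ≡ 6 mod 65]
  = -(3/65)    [65 ≡ 1 mod 8 ⇒ (2/65) = +1]
  = -(65/3)    [QR: 65 ≡ 1 mod 4, sign kept]
  = -(2/3)    [65 ≡ 2 mod 3]
  = (1/3)    [3 ≡ 3 mod 8 ⇒ (2/3) = -1]
  = 1    [(1/3) = 1]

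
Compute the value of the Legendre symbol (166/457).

Factor out 2: 166 = 2·83. Since 457 ≡ 1 (mod 8), (2/457) = +1. Now have (83/457).
457 ≡ 1 (mod 4), so quadratic reciprocity gives (83/457) = (457/83). Reduce: 457 ≡ 42 (mod 83). Now have (42/83).
Factor out 2: 42 = 2·21. Since 83 ≡ 3 (mod 8), (2/83) = -1. Now have -(21/83).
21 ≡ 1 (mod 4), so quadratic reciprocity gives (21/83) = (83/21). Reduce: 83 ≡ 20 (mod 21). Now have -(20/21).
Factor out 2: 20 = 2^2·5. Since 21 ≡ 5 (mod 8), (2/21) = -1, and (2/21)^2 = +1. Now have -(5/21).
5 ≡ 1 (mod 4), so quadratic reciprocity gives (5/21) = (21/5). Reduce: 21 ≡ 1 (mod 5). Now have -(1/5).
(1/5) = 1. Collecting the sign factors: -1.

-1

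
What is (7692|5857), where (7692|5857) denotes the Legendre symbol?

(7692|5857)
  = (1835|5857)    [7692 ≡ 1835 mod 5857]
  = (5857|1835)    [QR: 5857 ≡ 1 mod 4, sign kept]
  = (352|1835)    [5857 ≡ 352 mod 1835]
  = -(11|1835)    [1835 ≡ 3 mod 8 ⇒ (2|1835)^5 = -1]
  = (1835|11)    [QR: both ≡ 3 mod 4, sign flips]
  = (9|11)    [1835 ≡ 9 mod 11]
  = (11|9)    [QR: 9 ≡ 1 mod 4, sign kept]
  = (2|9)    [11 ≡ 2 mod 9]
  = (1|9)    [9 ≡ 1 mod 8 ⇒ (2|9) = +1]
  = 1    [(1|9) = 1]

1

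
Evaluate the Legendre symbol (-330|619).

(-330|619)
  = -(330|619)    [619 ≡ 3 mod 4 ⇒ (-1|619) = -1]
  = (165|619)    [619 ≡ 3 mod 8 ⇒ (2|619) = -1]
  = (619|165)    [QR: 165 ≡ 1 mod 4, sign kept]
  = (124|165)    [619 ≡ 124 mod 165]
  = (31|165)    [165 ≡ 5 mod 8 ⇒ (2|165)^2 = +1]
  = (165|31)    [QR: 165 ≡ 1 mod 4, sign kept]
  = (10|31)    [165 ≡ 10 mod 31]
  = (5|31)    [31 ≡ 7 mod 8 ⇒ (2|31) = +1]
  = (31|5)    [QR: 5 ≡ 1 mod 4, sign kept]
  = (1|5)    [31 ≡ 1 mod 5]
  = 1    [(1|5) = 1]

1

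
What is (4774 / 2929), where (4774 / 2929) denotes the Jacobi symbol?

1

(4774 / 2929)
  = (1845 / 2929)    [4774 ≡ 1845 mod 2929]
  = (2929 / 1845)    [QR: 1845 ≡ 1 mod 4, sign kept]
  = (1084 / 1845)    [2929 ≡ 1084 mod 1845]
  = (271 / 1845)    [1845 ≡ 5 mod 8 ⇒ (2 / 1845)^2 = +1]
  = (1845 / 271)    [QR: 1845 ≡ 1 mod 4, sign kept]
  = (219 / 271)    [1845 ≡ 219 mod 271]
  = -(271 / 219)    [QR: both ≡ 3 mod 4, sign flips]
  = -(52 / 219)    [271 ≡ 52 mod 219]
  = -(13 / 219)    [219 ≡ 3 mod 8 ⇒ (2 / 219)^2 = +1]
  = -(219 / 13)    [QR: 13 ≡ 1 mod 4, sign kept]
  = -(11 / 13)    [219 ≡ 11 mod 13]
  = -(13 / 11)    [QR: 13 ≡ 1 mod 4, sign kept]
  = -(2 / 11)    [13 ≡ 2 mod 11]
  = (1 / 11)    [11 ≡ 3 mod 8 ⇒ (2 / 11) = -1]
  = 1    [(1 / 11) = 1]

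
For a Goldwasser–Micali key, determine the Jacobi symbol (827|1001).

1

(827|1001)
  = (1001|827)    [QR: 1001 ≡ 1 mod 4, sign kept]
  = (174|827)    [1001 ≡ 174 mod 827]
  = -(87|827)    [827 ≡ 3 mod 8 ⇒ (2|827) = -1]
  = (827|87)    [QR: both ≡ 3 mod 4, sign flips]
  = (44|87)    [827 ≡ 44 mod 87]
  = (11|87)    [87 ≡ 7 mod 8 ⇒ (2|87)^2 = +1]
  = -(87|11)    [QR: both ≡ 3 mod 4, sign flips]
  = -(10|11)    [87 ≡ 10 mod 11]
  = (5|11)    [11 ≡ 3 mod 8 ⇒ (2|11) = -1]
  = (11|5)    [QR: 5 ≡ 1 mod 4, sign kept]
  = (1|5)    [11 ≡ 1 mod 5]
  = 1    [(1|5) = 1]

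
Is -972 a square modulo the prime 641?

Pull out -1: (-972|641) = (-1|641)·(972|641). Since 641 ≡ 1 (mod 4), (-1|641) = +1. Now have (972|641).
Reduce the numerator: 972 ≡ 331 (mod 641), so (972|641) = (331|641).
641 ≡ 1 (mod 4), so quadratic reciprocity gives (331|641) = (641|331). Reduce: 641 ≡ 310 (mod 331). Now have (310|331).
Factor out 2: 310 = 2·155. Since 331 ≡ 3 (mod 8), (2|331) = -1. Now have -(155|331).
Both 155 ≡ 3 and 331 ≡ 3 (mod 4), so reciprocity gives (155|331) = -(331|155). Reduce: 331 ≡ 21 (mod 155). Now have (21|155).
21 ≡ 1 (mod 4), so quadratic reciprocity gives (21|155) = (155|21). Reduce: 155 ≡ 8 (mod 21). Now have (8|21).
Factor out 2: 8 = 2^3. Since 21 ≡ 5 (mod 8), (2|21) = -1, and (2|21)^3 = -1. Now have -(1|21).
(1|21) = 1. Collecting the sign factors: -1.
The Legendre symbol is -1, so x^2 ≡ -972 (mod 641) has no solution.

no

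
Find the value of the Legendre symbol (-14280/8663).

Reduce the numerator: -14280 ≡ 3046 (mod 8663), so (-14280/8663) = (3046/8663).
Factor out 2: 3046 = 2·1523. Since 8663 ≡ 7 (mod 8), (2/8663) = +1. Now have (1523/8663).
Both 1523 ≡ 3 and 8663 ≡ 3 (mod 4), so reciprocity gives (1523/8663) = -(8663/1523). Reduce: 8663 ≡ 1048 (mod 1523). Now have -(1048/1523).
Factor out 2: 1048 = 2^3·131. Since 1523 ≡ 3 (mod 8), (2/1523) = -1, and (2/1523)^3 = -1. Now have (131/1523).
Both 131 ≡ 3 and 1523 ≡ 3 (mod 4), so reciprocity gives (131/1523) = -(1523/131). Reduce: 1523 ≡ 82 (mod 131). Now have -(82/131).
Factor out 2: 82 = 2·41. Since 131 ≡ 3 (mod 8), (2/131) = -1. Now have (41/131).
41 ≡ 1 (mod 4), so quadratic reciprocity gives (41/131) = (131/41). Reduce: 131 ≡ 8 (mod 41). Now have (8/41).
Factor out 2: 8 = 2^3. Since 41 ≡ 1 (mod 8), (2/41) = +1, and (2/41)^3 = +1. Now have (1/41).
(1/41) = 1. Collecting the sign factors: 1.

1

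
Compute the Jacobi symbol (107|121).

1

(107|121)
  = (121|107)    [QR: 121 ≡ 1 mod 4, sign kept]
  = (14|107)    [121 ≡ 14 mod 107]
  = -(7|107)    [107 ≡ 3 mod 8 ⇒ (2|107) = -1]
  = (107|7)    [QR: both ≡ 3 mod 4, sign flips]
  = (2|7)    [107 ≡ 2 mod 7]
  = (1|7)    [7 ≡ 7 mod 8 ⇒ (2|7) = +1]
  = 1    [(1|7) = 1]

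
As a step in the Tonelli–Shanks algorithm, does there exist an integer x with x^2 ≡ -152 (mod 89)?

Pull out -1: (-152|89) = (-1|89)·(152|89). Since 89 ≡ 1 (mod 4), (-1|89) = +1. Now have (152|89).
Reduce the numerator: 152 ≡ 63 (mod 89), so (152|89) = (63|89).
89 ≡ 1 (mod 4), so quadratic reciprocity gives (63|89) = (89|63). Reduce: 89 ≡ 26 (mod 63). Now have (26|63).
Factor out 2: 26 = 2·13. Since 63 ≡ 7 (mod 8), (2|63) = +1. Now have (13|63).
13 ≡ 1 (mod 4), so quadratic reciprocity gives (13|63) = (63|13). Reduce: 63 ≡ 11 (mod 13). Now have (11|13).
13 ≡ 1 (mod 4), so quadratic reciprocity gives (11|13) = (13|11). Reduce: 13 ≡ 2 (mod 11). Now have (2|11).
Factor out 2: 2 = 2. Since 11 ≡ 3 (mod 8), (2|11) = -1. Now have -(1|11).
(1|11) = 1. Collecting the sign factors: -1.
(-152|89) = -1, and 89 is prime, so -152 is not a quadratic residue mod 89.

no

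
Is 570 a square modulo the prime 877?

Factor out 2: 570 = 2·285. Since 877 ≡ 5 (mod 8), (2/877) = -1. Now have -(285/877).
285 ≡ 1 (mod 4), so quadratic reciprocity gives (285/877) = (877/285). Reduce: 877 ≡ 22 (mod 285). Now have -(22/285).
Factor out 2: 22 = 2·11. Since 285 ≡ 5 (mod 8), (2/285) = -1. Now have (11/285).
285 ≡ 1 (mod 4), so quadratic reciprocity gives (11/285) = (285/11). Reduce: 285 ≡ 10 (mod 11). Now have (10/11).
Factor out 2: 10 = 2·5. Since 11 ≡ 3 (mod 8), (2/11) = -1. Now have -(5/11).
5 ≡ 1 (mod 4), so quadratic reciprocity gives (5/11) = (11/5). Reduce: 11 ≡ 1 (mod 5). Now have -(1/5).
(1/5) = 1. Collecting the sign factors: -1.
The Legendre symbol is -1, so x^2 ≡ 570 (mod 877) has no solution.

no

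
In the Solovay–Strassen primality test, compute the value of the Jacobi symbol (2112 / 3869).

Factor out 2: 2112 = 2^6·33. Since 3869 ≡ 5 (mod 8), (2 / 3869) = -1, and (2 / 3869)^6 = +1. Now have (33 / 3869).
33 ≡ 1 (mod 4), so quadratic reciprocity gives (33 / 3869) = (3869 / 33). Reduce: 3869 ≡ 8 (mod 33). Now have (8 / 33).
Factor out 2: 8 = 2^3. Since 33 ≡ 1 (mod 8), (2 / 33) = +1, and (2 / 33)^3 = +1. Now have (1 / 33).
(1 / 33) = 1. Collecting the sign factors: 1.

1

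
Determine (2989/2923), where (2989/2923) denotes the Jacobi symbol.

1

(2989/2923)
  = (66/2923)    [2989 ≡ 66 mod 2923]
  = -(33/2923)    [2923 ≡ 3 mod 8 ⇒ (2/2923) = -1]
  = -(2923/33)    [QR: 33 ≡ 1 mod 4, sign kept]
  = -(19/33)    [2923 ≡ 19 mod 33]
  = -(33/19)    [QR: 33 ≡ 1 mod 4, sign kept]
  = -(14/19)    [33 ≡ 14 mod 19]
  = (7/19)    [19 ≡ 3 mod 8 ⇒ (2/19) = -1]
  = -(19/7)    [QR: both ≡ 3 mod 4, sign flips]
  = -(5/7)    [19 ≡ 5 mod 7]
  = -(7/5)    [QR: 5 ≡ 1 mod 4, sign kept]
  = -(2/5)    [7 ≡ 2 mod 5]
  = (1/5)    [5 ≡ 5 mod 8 ⇒ (2/5) = -1]
  = 1    [(1/5) = 1]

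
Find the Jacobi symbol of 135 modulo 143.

-1

(135/143)
  = -(143/135)    [QR: both ≡ 3 mod 4, sign flips]
  = -(8/135)    [143 ≡ 8 mod 135]
  = -(1/135)    [135 ≡ 7 mod 8 ⇒ (2/135)^3 = +1]
  = -1    [(1/135) = 1]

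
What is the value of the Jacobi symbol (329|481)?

1

(329|481)
  = (481|329)    [QR: 329 ≡ 1 mod 4, sign kept]
  = (152|329)    [481 ≡ 152 mod 329]
  = (19|329)    [329 ≡ 1 mod 8 ⇒ (2|329)^3 = +1]
  = (329|19)    [QR: 329 ≡ 1 mod 4, sign kept]
  = (6|19)    [329 ≡ 6 mod 19]
  = -(3|19)    [19 ≡ 3 mod 8 ⇒ (2|19) = -1]
  = (19|3)    [QR: both ≡ 3 mod 4, sign flips]
  = (1|3)    [19 ≡ 1 mod 3]
  = 1    [(1|3) = 1]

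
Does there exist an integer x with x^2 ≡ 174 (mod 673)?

yes

Factor out 2: 174 = 2·87. Since 673 ≡ 1 (mod 8), (2/673) = +1. Now have (87/673).
673 ≡ 1 (mod 4), so quadratic reciprocity gives (87/673) = (673/87). Reduce: 673 ≡ 64 (mod 87). Now have (64/87).
Factor out 2: 64 = 2^6. Since 87 ≡ 7 (mod 8), (2/87) = +1, and (2/87)^6 = +1. Now have (1/87).
(1/87) = 1. Collecting the sign factors: 1.
(174/673) = 1, and 673 is prime, so 174 is a quadratic residue mod 673.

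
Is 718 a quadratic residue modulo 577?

no

Reduce the numerator: 718 ≡ 141 (mod 577), so (718|577) = (141|577).
141 ≡ 1 (mod 4), so quadratic reciprocity gives (141|577) = (577|141). Reduce: 577 ≡ 13 (mod 141). Now have (13|141).
13 ≡ 1 (mod 4), so quadratic reciprocity gives (13|141) = (141|13). Reduce: 141 ≡ 11 (mod 13). Now have (11|13).
13 ≡ 1 (mod 4), so quadratic reciprocity gives (11|13) = (13|11). Reduce: 13 ≡ 2 (mod 11). Now have (2|11).
Factor out 2: 2 = 2. Since 11 ≡ 3 (mod 8), (2|11) = -1. Now have -(1|11).
(1|11) = 1. Collecting the sign factors: -1.
(718|577) = -1, and 577 is prime, so 718 is not a quadratic residue mod 577.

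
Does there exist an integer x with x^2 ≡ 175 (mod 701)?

701 ≡ 1 (mod 4), so quadratic reciprocity gives (175|701) = (701|175). Reduce: 701 ≡ 1 (mod 175). Now have (1|175).
(1|175) = 1. Collecting the sign factors: 1.
The Legendre symbol is 1, so x^2 ≡ 175 (mod 701) has solution.

yes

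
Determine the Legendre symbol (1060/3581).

(1060/3581)
  = (265/3581)    [3581 ≡ 5 mod 8 ⇒ (2/3581)^2 = +1]
  = (3581/265)    [QR: 265 ≡ 1 mod 4, sign kept]
  = (136/265)    [3581 ≡ 136 mod 265]
  = (17/265)    [265 ≡ 1 mod 8 ⇒ (2/265)^3 = +1]
  = (265/17)    [QR: 17 ≡ 1 mod 4, sign kept]
  = (10/17)    [265 ≡ 10 mod 17]
  = (5/17)    [17 ≡ 1 mod 8 ⇒ (2/17) = +1]
  = (17/5)    [QR: 5 ≡ 1 mod 4, sign kept]
  = (2/5)    [17 ≡ 2 mod 5]
  = -(1/5)    [5 ≡ 5 mod 8 ⇒ (2/5) = -1]
  = -1    [(1/5) = 1]

-1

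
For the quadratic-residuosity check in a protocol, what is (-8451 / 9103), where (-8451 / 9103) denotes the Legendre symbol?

Reduce the numerator: -8451 ≡ 652 (mod 9103), so (-8451 / 9103) = (652 / 9103).
Factor out 2: 652 = 2^2·163. Since 9103 ≡ 7 (mod 8), (2 / 9103) = +1, and (2 / 9103)^2 = +1. Now have (163 / 9103).
Both 163 ≡ 3 and 9103 ≡ 3 (mod 4), so reciprocity gives (163 / 9103) = -(9103 / 163). Reduce: 9103 ≡ 138 (mod 163). Now have -(138 / 163).
Factor out 2: 138 = 2·69. Since 163 ≡ 3 (mod 8), (2 / 163) = -1. Now have (69 / 163).
69 ≡ 1 (mod 4), so quadratic reciprocity gives (69 / 163) = (163 / 69). Reduce: 163 ≡ 25 (mod 69). Now have (25 / 69).
25 ≡ 1 (mod 4), so quadratic reciprocity gives (25 / 69) = (69 / 25). Reduce: 69 ≡ 19 (mod 25). Now have (19 / 25).
25 ≡ 1 (mod 4), so quadratic reciprocity gives (19 / 25) = (25 / 19). Reduce: 25 ≡ 6 (mod 19). Now have (6 / 19).
Factor out 2: 6 = 2·3. Since 19 ≡ 3 (mod 8), (2 / 19) = -1. Now have -(3 / 19).
Both 3 ≡ 3 and 19 ≡ 3 (mod 4), so reciprocity gives (3 / 19) = -(19 / 3). Reduce: 19 ≡ 1 (mod 3). Now have (1 / 3).
(1 / 3) = 1. Collecting the sign factors: 1.

1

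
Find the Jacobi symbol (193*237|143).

-1

By multiplicativity, (193·237|143) = (193|143)·(237|143).
First factor (193|143):
Reduce the numerator: 193 ≡ 50 (mod 143), so (193|143) = (50|143).
Factor out 2: 50 = 2·25. Since 143 ≡ 7 (mod 8), (2|143) = +1. Now have (25|143).
25 ≡ 1 (mod 4), so quadratic reciprocity gives (25|143) = (143|25). Reduce: 143 ≡ 18 (mod 25). Now have (18|25).
Factor out 2: 18 = 2·9. Since 25 ≡ 1 (mod 8), (2|25) = +1. Now have (9|25).
9 ≡ 1 (mod 4), so quadratic reciprocity gives (9|25) = (25|9). Reduce: 25 ≡ 7 (mod 9). Now have (7|9).
9 ≡ 1 (mod 4), so quadratic reciprocity gives (7|9) = (9|7). Reduce: 9 ≡ 2 (mod 7). Now have (2|7).
Factor out 2: 2 = 2. Since 7 ≡ 7 (mod 8), (2|7) = +1. Now have (1|7).
(1|7) = 1. Collecting the sign factors: 1.
Second factor (237|143):
Reduce the numerator: 237 ≡ 94 (mod 143), so (237|143) = (94|143).
Factor out 2: 94 = 2·47. Since 143 ≡ 7 (mod 8), (2|143) = +1. Now have (47|143).
Both 47 ≡ 3 and 143 ≡ 3 (mod 4), so reciprocity gives (47|143) = -(143|47). Reduce: 143 ≡ 2 (mod 47). Now have -(2|47).
Factor out 2: 2 = 2. Since 47 ≡ 7 (mod 8), (2|47) = +1. Now have -(1|47).
(1|47) = 1. Collecting the sign factors: -1.
Product: (1)·(-1) = -1.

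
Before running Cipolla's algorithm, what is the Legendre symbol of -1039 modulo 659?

Reduce the numerator: -1039 ≡ 279 (mod 659), so (-1039|659) = (279|659).
Both 279 ≡ 3 and 659 ≡ 3 (mod 4), so reciprocity gives (279|659) = -(659|279). Reduce: 659 ≡ 101 (mod 279). Now have -(101|279).
101 ≡ 1 (mod 4), so quadratic reciprocity gives (101|279) = (279|101). Reduce: 279 ≡ 77 (mod 101). Now have -(77|101).
77 ≡ 1 (mod 4), so quadratic reciprocity gives (77|101) = (101|77). Reduce: 101 ≡ 24 (mod 77). Now have -(24|77).
Factor out 2: 24 = 2^3·3. Since 77 ≡ 5 (mod 8), (2|77) = -1, and (2|77)^3 = -1. Now have (3|77).
77 ≡ 1 (mod 4), so quadratic reciprocity gives (3|77) = (77|3). Reduce: 77 ≡ 2 (mod 3). Now have (2|3).
Factor out 2: 2 = 2. Since 3 ≡ 3 (mod 8), (2|3) = -1. Now have -(1|3).
(1|3) = 1. Collecting the sign factors: -1.

-1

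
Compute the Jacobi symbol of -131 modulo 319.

Pull out -1: (-131/319) = (-1/319)·(131/319). Since 319 ≡ 3 (mod 4), (-1/319) = -1. Now have -(131/319).
Both 131 ≡ 3 and 319 ≡ 3 (mod 4), so reciprocity gives (131/319) = -(319/131). Reduce: 319 ≡ 57 (mod 131). Now have (57/131).
57 ≡ 1 (mod 4), so quadratic reciprocity gives (57/131) = (131/57). Reduce: 131 ≡ 17 (mod 57). Now have (17/57).
17 ≡ 1 (mod 4), so quadratic reciprocity gives (17/57) = (57/17). Reduce: 57 ≡ 6 (mod 17). Now have (6/17).
Factor out 2: 6 = 2·3. Since 17 ≡ 1 (mod 8), (2/17) = +1. Now have (3/17).
17 ≡ 1 (mod 4), so quadratic reciprocity gives (3/17) = (17/3). Reduce: 17 ≡ 2 (mod 3). Now have (2/3).
Factor out 2: 2 = 2. Since 3 ≡ 3 (mod 8), (2/3) = -1. Now have -(1/3).
(1/3) = 1. Collecting the sign factors: -1.

-1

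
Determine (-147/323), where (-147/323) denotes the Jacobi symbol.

-1

Pull out -1: (-147/323) = (-1/323)·(147/323). Since 323 ≡ 3 (mod 4), (-1/323) = -1. Now have -(147/323).
Both 147 ≡ 3 and 323 ≡ 3 (mod 4), so reciprocity gives (147/323) = -(323/147). Reduce: 323 ≡ 29 (mod 147). Now have (29/147).
29 ≡ 1 (mod 4), so quadratic reciprocity gives (29/147) = (147/29). Reduce: 147 ≡ 2 (mod 29). Now have (2/29).
Factor out 2: 2 = 2. Since 29 ≡ 5 (mod 8), (2/29) = -1. Now have -(1/29).
(1/29) = 1. Collecting the sign factors: -1.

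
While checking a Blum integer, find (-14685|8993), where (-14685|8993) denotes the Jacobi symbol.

Pull out -1: (-14685|8993) = (-1|8993)·(14685|8993). Since 8993 ≡ 1 (mod 4), (-1|8993) = +1. Now have (14685|8993).
Reduce the numerator: 14685 ≡ 5692 (mod 8993), so (14685|8993) = (5692|8993).
Factor out 2: 5692 = 2^2·1423. Since 8993 ≡ 1 (mod 8), (2|8993) = +1, and (2|8993)^2 = +1. Now have (1423|8993).
8993 ≡ 1 (mod 4), so quadratic reciprocity gives (1423|8993) = (8993|1423). Reduce: 8993 ≡ 455 (mod 1423). Now have (455|1423).
Both 455 ≡ 3 and 1423 ≡ 3 (mod 4), so reciprocity gives (455|1423) = -(1423|455). Reduce: 1423 ≡ 58 (mod 455). Now have -(58|455).
Factor out 2: 58 = 2·29. Since 455 ≡ 7 (mod 8), (2|455) = +1. Now have -(29|455).
29 ≡ 1 (mod 4), so quadratic reciprocity gives (29|455) = (455|29). Reduce: 455 ≡ 20 (mod 29). Now have -(20|29).
Factor out 2: 20 = 2^2·5. Since 29 ≡ 5 (mod 8), (2|29) = -1, and (2|29)^2 = +1. Now have -(5|29).
5 ≡ 1 (mod 4), so quadratic reciprocity gives (5|29) = (29|5). Reduce: 29 ≡ 4 (mod 5). Now have -(4|5).
Factor out 2: 4 = 2^2. Since 5 ≡ 5 (mod 8), (2|5) = -1, and (2|5)^2 = +1. Now have -(1|5).
(1|5) = 1. Collecting the sign factors: -1.

-1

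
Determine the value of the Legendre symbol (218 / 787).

1

(218 / 787)
  = -(109 / 787)    [787 ≡ 3 mod 8 ⇒ (2 / 787) = -1]
  = -(787 / 109)    [QR: 109 ≡ 1 mod 4, sign kept]
  = -(24 / 109)    [787 ≡ 24 mod 109]
  = (3 / 109)    [109 ≡ 5 mod 8 ⇒ (2 / 109)^3 = -1]
  = (109 / 3)    [QR: 109 ≡ 1 mod 4, sign kept]
  = (1 / 3)    [109 ≡ 1 mod 3]
  = 1    [(1 / 3) = 1]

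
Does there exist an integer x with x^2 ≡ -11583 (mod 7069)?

(-11583|7069)
  = (11583|7069)    [7069 ≡ 1 mod 4 ⇒ (-1|7069) = +1]
  = (4514|7069)    [11583 ≡ 4514 mod 7069]
  = -(2257|7069)    [7069 ≡ 5 mod 8 ⇒ (2|7069) = -1]
  = -(7069|2257)    [QR: 2257 ≡ 1 mod 4, sign kept]
  = -(298|2257)    [7069 ≡ 298 mod 2257]
  = -(149|2257)    [2257 ≡ 1 mod 8 ⇒ (2|2257) = +1]
  = -(2257|149)    [QR: 149 ≡ 1 mod 4, sign kept]
  = -(22|149)    [2257 ≡ 22 mod 149]
  = (11|149)    [149 ≡ 5 mod 8 ⇒ (2|149) = -1]
  = (149|11)    [QR: 149 ≡ 1 mod 4, sign kept]
  = (6|11)    [149 ≡ 6 mod 11]
  = -(3|11)    [11 ≡ 3 mod 8 ⇒ (2|11) = -1]
  = (11|3)    [QR: both ≡ 3 mod 4, sign flips]
  = (2|3)    [11 ≡ 2 mod 3]
  = -(1|3)    [3 ≡ 3 mod 8 ⇒ (2|3) = -1]
  = -1    [(1|3) = 1]
The Legendre symbol is -1, so x^2 ≡ -11583 (mod 7069) has no solution.

no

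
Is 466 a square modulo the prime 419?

yes

Reduce the numerator: 466 ≡ 47 (mod 419), so (466|419) = (47|419).
Both 47 ≡ 3 and 419 ≡ 3 (mod 4), so reciprocity gives (47|419) = -(419|47). Reduce: 419 ≡ 43 (mod 47). Now have -(43|47).
Both 43 ≡ 3 and 47 ≡ 3 (mod 4), so reciprocity gives (43|47) = -(47|43). Reduce: 47 ≡ 4 (mod 43). Now have (4|43).
Factor out 2: 4 = 2^2. Since 43 ≡ 3 (mod 8), (2|43) = -1, and (2|43)^2 = +1. Now have (1|43).
(1|43) = 1. Collecting the sign factors: 1.
(466|419) = 1, and 419 is prime, so 466 is a quadratic residue mod 419.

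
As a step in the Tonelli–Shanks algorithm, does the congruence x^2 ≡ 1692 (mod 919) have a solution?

(1692|919)
  = (773|919)    [1692 ≡ 773 mod 919]
  = (919|773)    [QR: 773 ≡ 1 mod 4, sign kept]
  = (146|773)    [919 ≡ 146 mod 773]
  = -(73|773)    [773 ≡ 5 mod 8 ⇒ (2|773) = -1]
  = -(773|73)    [QR: 73 ≡ 1 mod 4, sign kept]
  = -(43|73)    [773 ≡ 43 mod 73]
  = -(73|43)    [QR: 73 ≡ 1 mod 4, sign kept]
  = -(30|43)    [73 ≡ 30 mod 43]
  = (15|43)    [43 ≡ 3 mod 8 ⇒ (2|43) = -1]
  = -(43|15)    [QR: both ≡ 3 mod 4, sign flips]
  = -(13|15)    [43 ≡ 13 mod 15]
  = -(15|13)    [QR: 13 ≡ 1 mod 4, sign kept]
  = -(2|13)    [15 ≡ 2 mod 13]
  = (1|13)    [13 ≡ 5 mod 8 ⇒ (2|13) = -1]
  = 1    [(1|13) = 1]
(1692|919) = 1, and 919 is prime, so 1692 is a quadratic residue mod 919.

yes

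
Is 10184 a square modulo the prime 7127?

Reduce the numerator: 10184 ≡ 3057 (mod 7127), so (10184/7127) = (3057/7127).
3057 ≡ 1 (mod 4), so quadratic reciprocity gives (3057/7127) = (7127/3057). Reduce: 7127 ≡ 1013 (mod 3057). Now have (1013/3057).
1013 ≡ 1 (mod 4), so quadratic reciprocity gives (1013/3057) = (3057/1013). Reduce: 3057 ≡ 18 (mod 1013). Now have (18/1013).
Factor out 2: 18 = 2·9. Since 1013 ≡ 5 (mod 8), (2/1013) = -1. Now have -(9/1013).
9 ≡ 1 (mod 4), so quadratic reciprocity gives (9/1013) = (1013/9). Reduce: 1013 ≡ 5 (mod 9). Now have -(5/9).
5 ≡ 1 (mod 4), so quadratic reciprocity gives (5/9) = (9/5). Reduce: 9 ≡ 4 (mod 5). Now have -(4/5).
Factor out 2: 4 = 2^2. Since 5 ≡ 5 (mod 8), (2/5) = -1, and (2/5)^2 = +1. Now have -(1/5).
(1/5) = 1. Collecting the sign factors: -1.
(10184/7127) = -1, and 7127 is prime, so 10184 is not a quadratic residue mod 7127.

no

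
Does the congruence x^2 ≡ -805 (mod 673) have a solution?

no

Reduce the numerator: -805 ≡ 541 (mod 673), so (-805/673) = (541/673).
541 ≡ 1 (mod 4), so quadratic reciprocity gives (541/673) = (673/541). Reduce: 673 ≡ 132 (mod 541). Now have (132/541).
Factor out 2: 132 = 2^2·33. Since 541 ≡ 5 (mod 8), (2/541) = -1, and (2/541)^2 = +1. Now have (33/541).
33 ≡ 1 (mod 4), so quadratic reciprocity gives (33/541) = (541/33). Reduce: 541 ≡ 13 (mod 33). Now have (13/33).
13 ≡ 1 (mod 4), so quadratic reciprocity gives (13/33) = (33/13). Reduce: 33 ≡ 7 (mod 13). Now have (7/13).
13 ≡ 1 (mod 4), so quadratic reciprocity gives (7/13) = (13/7). Reduce: 13 ≡ 6 (mod 7). Now have (6/7).
Factor out 2: 6 = 2·3. Since 7 ≡ 7 (mod 8), (2/7) = +1. Now have (3/7).
Both 3 ≡ 3 and 7 ≡ 3 (mod 4), so reciprocity gives (3/7) = -(7/3). Reduce: 7 ≡ 1 (mod 3). Now have -(1/3).
(1/3) = 1. Collecting the sign factors: -1.
The Legendre symbol is -1, so x^2 ≡ -805 (mod 673) has no solution.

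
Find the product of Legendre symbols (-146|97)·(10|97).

By multiplicativity, (-146·10|97) = (-146|97)·(10|97).
First factor (-146|97):
(-146|97)
  = (146|97)    [97 ≡ 1 mod 4 ⇒ (-1|97) = +1]
  = (49|97)    [146 ≡ 49 mod 97]
  = (97|49)    [QR: 49 ≡ 1 mod 4, sign kept]
  = (48|49)    [97 ≡ 48 mod 49]
  = (3|49)    [49 ≡ 1 mod 8 ⇒ (2|49)^4 = +1]
  = (49|3)    [QR: 49 ≡ 1 mod 4, sign kept]
  = (1|3)    [49 ≡ 1 mod 3]
  = 1    [(1|3) = 1]
Second factor (10|97):
(10|97)
  = (5|97)    [97 ≡ 1 mod 8 ⇒ (2|97) = +1]
  = (97|5)    [QR: 5 ≡ 1 mod 4, sign kept]
  = (2|5)    [97 ≡ 2 mod 5]
  = -(1|5)    [5 ≡ 5 mod 8 ⇒ (2|5) = -1]
  = -1    [(1|5) = 1]
Product: (1)·(-1) = -1.

-1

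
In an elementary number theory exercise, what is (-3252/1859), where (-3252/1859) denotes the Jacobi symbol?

(-3252/1859)
  = (466/1859)    [-3252 ≡ 466 mod 1859]
  = -(233/1859)    [1859 ≡ 3 mod 8 ⇒ (2/1859) = -1]
  = -(1859/233)    [QR: 233 ≡ 1 mod 4, sign kept]
  = -(228/233)    [1859 ≡ 228 mod 233]
  = -(57/233)    [233 ≡ 1 mod 8 ⇒ (2/233)^2 = +1]
  = -(233/57)    [QR: 57 ≡ 1 mod 4, sign kept]
  = -(5/57)    [233 ≡ 5 mod 57]
  = -(57/5)    [QR: 5 ≡ 1 mod 4, sign kept]
  = -(2/5)    [57 ≡ 2 mod 5]
  = (1/5)    [5 ≡ 5 mod 8 ⇒ (2/5) = -1]
  = 1    [(1/5) = 1]

1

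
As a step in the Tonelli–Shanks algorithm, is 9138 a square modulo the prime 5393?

no

(9138/5393)
  = (3745/5393)    [9138 ≡ 3745 mod 5393]
  = (5393/3745)    [QR: 3745 ≡ 1 mod 4, sign kept]
  = (1648/3745)    [5393 ≡ 1648 mod 3745]
  = (103/3745)    [3745 ≡ 1 mod 8 ⇒ (2/3745)^4 = +1]
  = (3745/103)    [QR: 3745 ≡ 1 mod 4, sign kept]
  = (37/103)    [3745 ≡ 37 mod 103]
  = (103/37)    [QR: 37 ≡ 1 mod 4, sign kept]
  = (29/37)    [103 ≡ 29 mod 37]
  = (37/29)    [QR: 29 ≡ 1 mod 4, sign kept]
  = (8/29)    [37 ≡ 8 mod 29]
  = -(1/29)    [29 ≡ 5 mod 8 ⇒ (2/29)^3 = -1]
  = -1    [(1/29) = 1]
The Legendre symbol is -1, so x^2 ≡ 9138 (mod 5393) has no solution.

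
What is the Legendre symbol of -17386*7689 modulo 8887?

By multiplicativity, (-17386·7689 / 8887) = (-17386 / 8887)·(7689 / 8887).
First factor (-17386 / 8887):
Reduce the numerator: -17386 ≡ 388 (mod 8887), so (-17386 / 8887) = (388 / 8887).
Factor out 2: 388 = 2^2·97. Since 8887 ≡ 7 (mod 8), (2 / 8887) = +1, and (2 / 8887)^2 = +1. Now have (97 / 8887).
97 ≡ 1 (mod 4), so quadratic reciprocity gives (97 / 8887) = (8887 / 97). Reduce: 8887 ≡ 60 (mod 97). Now have (60 / 97).
Factor out 2: 60 = 2^2·15. Since 97 ≡ 1 (mod 8), (2 / 97) = +1, and (2 / 97)^2 = +1. Now have (15 / 97).
97 ≡ 1 (mod 4), so quadratic reciprocity gives (15 / 97) = (97 / 15). Reduce: 97 ≡ 7 (mod 15). Now have (7 / 15).
Both 7 ≡ 3 and 15 ≡ 3 (mod 4), so reciprocity gives (7 / 15) = -(15 / 7). Reduce: 15 ≡ 1 (mod 7). Now have -(1 / 7).
(1 / 7) = 1. Collecting the sign factors: -1.
Second factor (7689 / 8887):
7689 ≡ 1 (mod 4), so quadratic reciprocity gives (7689 / 8887) = (8887 / 7689). Reduce: 8887 ≡ 1198 (mod 7689). Now have (1198 / 7689).
Factor out 2: 1198 = 2·599. Since 7689 ≡ 1 (mod 8), (2 / 7689) = +1. Now have (599 / 7689).
7689 ≡ 1 (mod 4), so quadratic reciprocity gives (599 / 7689) = (7689 / 599). Reduce: 7689 ≡ 501 (mod 599). Now have (501 / 599).
501 ≡ 1 (mod 4), so quadratic reciprocity gives (501 / 599) = (599 / 501). Reduce: 599 ≡ 98 (mod 501). Now have (98 / 501).
Factor out 2: 98 = 2·49. Since 501 ≡ 5 (mod 8), (2 / 501) = -1. Now have -(49 / 501).
49 ≡ 1 (mod 4), so quadratic reciprocity gives (49 / 501) = (501 / 49). Reduce: 501 ≡ 11 (mod 49). Now have -(11 / 49).
49 ≡ 1 (mod 4), so quadratic reciprocity gives (11 / 49) = (49 / 11). Reduce: 49 ≡ 5 (mod 11). Now have -(5 / 11).
5 ≡ 1 (mod 4), so quadratic reciprocity gives (5 / 11) = (11 / 5). Reduce: 11 ≡ 1 (mod 5). Now have -(1 / 5).
(1 / 5) = 1. Collecting the sign factors: -1.
Product: (-1)·(-1) = 1.

1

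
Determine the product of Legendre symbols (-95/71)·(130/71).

By multiplicativity, (-95·130/71) = (-95/71)·(130/71).
First factor (-95/71):
(-95/71)
  = (47/71)    [-95 ≡ 47 mod 71]
  = -(71/47)    [QR: both ≡ 3 mod 4, sign flips]
  = -(24/47)    [71 ≡ 24 mod 47]
  = -(3/47)    [47 ≡ 7 mod 8 ⇒ (2/47)^3 = +1]
  = (47/3)    [QR: both ≡ 3 mod 4, sign flips]
  = (2/3)    [47 ≡ 2 mod 3]
  = -(1/3)    [3 ≡ 3 mod 8 ⇒ (2/3) = -1]
  = -1    [(1/3) = 1]
Second factor (130/71):
(130/71)
  = (59/71)    [130 ≡ 59 mod 71]
  = -(71/59)    [QR: both ≡ 3 mod 4, sign flips]
  = -(12/59)    [71 ≡ 12 mod 59]
  = -(3/59)    [59 ≡ 3 mod 8 ⇒ (2/59)^2 = +1]
  = (59/3)    [QR: both ≡ 3 mod 4, sign flips]
  = (2/3)    [59 ≡ 2 mod 3]
  = -(1/3)    [3 ≡ 3 mod 8 ⇒ (2/3) = -1]
  = -1    [(1/3) = 1]
Product: (-1)·(-1) = 1.

1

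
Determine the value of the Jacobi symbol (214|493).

1

Factor out 2: 214 = 2·107. Since 493 ≡ 5 (mod 8), (2|493) = -1. Now have -(107|493).
493 ≡ 1 (mod 4), so quadratic reciprocity gives (107|493) = (493|107). Reduce: 493 ≡ 65 (mod 107). Now have -(65|107).
65 ≡ 1 (mod 4), so quadratic reciprocity gives (65|107) = (107|65). Reduce: 107 ≡ 42 (mod 65). Now have -(42|65).
Factor out 2: 42 = 2·21. Since 65 ≡ 1 (mod 8), (2|65) = +1. Now have -(21|65).
21 ≡ 1 (mod 4), so quadratic reciprocity gives (21|65) = (65|21). Reduce: 65 ≡ 2 (mod 21). Now have -(2|21).
Factor out 2: 2 = 2. Since 21 ≡ 5 (mod 8), (2|21) = -1. Now have (1|21).
(1|21) = 1. Collecting the sign factors: 1.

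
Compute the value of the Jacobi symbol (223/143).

-1

(223/143)
  = (80/143)    [223 ≡ 80 mod 143]
  = (5/143)    [143 ≡ 7 mod 8 ⇒ (2/143)^4 = +1]
  = (143/5)    [QR: 5 ≡ 1 mod 4, sign kept]
  = (3/5)    [143 ≡ 3 mod 5]
  = (5/3)    [QR: 5 ≡ 1 mod 4, sign kept]
  = (2/3)    [5 ≡ 2 mod 3]
  = -(1/3)    [3 ≡ 3 mod 8 ⇒ (2/3) = -1]
  = -1    [(1/3) = 1]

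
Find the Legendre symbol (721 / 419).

-1

(721 / 419)
  = (302 / 419)    [721 ≡ 302 mod 419]
  = -(151 / 419)    [419 ≡ 3 mod 8 ⇒ (2 / 419) = -1]
  = (419 / 151)    [QR: both ≡ 3 mod 4, sign flips]
  = (117 / 151)    [419 ≡ 117 mod 151]
  = (151 / 117)    [QR: 117 ≡ 1 mod 4, sign kept]
  = (34 / 117)    [151 ≡ 34 mod 117]
  = -(17 / 117)    [117 ≡ 5 mod 8 ⇒ (2 / 117) = -1]
  = -(117 / 17)    [QR: 17 ≡ 1 mod 4, sign kept]
  = -(15 / 17)    [117 ≡ 15 mod 17]
  = -(17 / 15)    [QR: 17 ≡ 1 mod 4, sign kept]
  = -(2 / 15)    [17 ≡ 2 mod 15]
  = -(1 / 15)    [15 ≡ 7 mod 8 ⇒ (2 / 15) = +1]
  = -1    [(1 / 15) = 1]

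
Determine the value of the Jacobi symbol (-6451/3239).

Reduce the numerator: -6451 ≡ 27 (mod 3239), so (-6451/3239) = (27/3239).
Both 27 ≡ 3 and 3239 ≡ 3 (mod 4), so reciprocity gives (27/3239) = -(3239/27). Reduce: 3239 ≡ 26 (mod 27). Now have -(26/27).
Factor out 2: 26 = 2·13. Since 27 ≡ 3 (mod 8), (2/27) = -1. Now have (13/27).
13 ≡ 1 (mod 4), so quadratic reciprocity gives (13/27) = (27/13). Reduce: 27 ≡ 1 (mod 13). Now have (1/13).
(1/13) = 1. Collecting the sign factors: 1.

1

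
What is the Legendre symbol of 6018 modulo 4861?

1

(6018|4861)
  = (1157|4861)    [6018 ≡ 1157 mod 4861]
  = (4861|1157)    [QR: 1157 ≡ 1 mod 4, sign kept]
  = (233|1157)    [4861 ≡ 233 mod 1157]
  = (1157|233)    [QR: 233 ≡ 1 mod 4, sign kept]
  = (225|233)    [1157 ≡ 225 mod 233]
  = (233|225)    [QR: 225 ≡ 1 mod 4, sign kept]
  = (8|225)    [233 ≡ 8 mod 225]
  = (1|225)    [225 ≡ 1 mod 8 ⇒ (2|225)^3 = +1]
  = 1    [(1|225) = 1]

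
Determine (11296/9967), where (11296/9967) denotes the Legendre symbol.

Reduce the numerator: 11296 ≡ 1329 (mod 9967), so (11296/9967) = (1329/9967).
1329 ≡ 1 (mod 4), so quadratic reciprocity gives (1329/9967) = (9967/1329). Reduce: 9967 ≡ 664 (mod 1329). Now have (664/1329).
Factor out 2: 664 = 2^3·83. Since 1329 ≡ 1 (mod 8), (2/1329) = +1, and (2/1329)^3 = +1. Now have (83/1329).
1329 ≡ 1 (mod 4), so quadratic reciprocity gives (83/1329) = (1329/83). Reduce: 1329 ≡ 1 (mod 83). Now have (1/83).
(1/83) = 1. Collecting the sign factors: 1.

1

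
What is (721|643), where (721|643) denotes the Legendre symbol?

-1

Reduce the numerator: 721 ≡ 78 (mod 643), so (721|643) = (78|643).
Factor out 2: 78 = 2·39. Since 643 ≡ 3 (mod 8), (2|643) = -1. Now have -(39|643).
Both 39 ≡ 3 and 643 ≡ 3 (mod 4), so reciprocity gives (39|643) = -(643|39). Reduce: 643 ≡ 19 (mod 39). Now have (19|39).
Both 19 ≡ 3 and 39 ≡ 3 (mod 4), so reciprocity gives (19|39) = -(39|19). Reduce: 39 ≡ 1 (mod 19). Now have -(1|19).
(1|19) = 1. Collecting the sign factors: -1.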